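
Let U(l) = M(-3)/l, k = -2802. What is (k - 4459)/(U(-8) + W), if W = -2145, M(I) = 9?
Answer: 58088/17169 ≈ 3.3833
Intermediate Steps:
U(l) = 9/l
(k - 4459)/(U(-8) + W) = (-2802 - 4459)/(9/(-8) - 2145) = -7261/(9*(-⅛) - 2145) = -7261/(-9/8 - 2145) = -7261/(-17169/8) = -7261*(-8/17169) = 58088/17169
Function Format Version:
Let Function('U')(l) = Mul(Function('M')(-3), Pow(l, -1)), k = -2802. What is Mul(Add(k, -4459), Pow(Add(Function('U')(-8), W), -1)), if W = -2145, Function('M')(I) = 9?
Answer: Rational(58088, 17169) ≈ 3.3833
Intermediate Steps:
Function('U')(l) = Mul(9, Pow(l, -1))
Mul(Add(k, -4459), Pow(Add(Function('U')(-8), W), -1)) = Mul(Add(-2802, -4459), Pow(Add(Mul(9, Pow(-8, -1)), -2145), -1)) = Mul(-7261, Pow(Add(Mul(9, Rational(-1, 8)), -2145), -1)) = Mul(-7261, Pow(Add(Rational(-9, 8), -2145), -1)) = Mul(-7261, Pow(Rational(-17169, 8), -1)) = Mul(-7261, Rational(-8, 17169)) = Rational(58088, 17169)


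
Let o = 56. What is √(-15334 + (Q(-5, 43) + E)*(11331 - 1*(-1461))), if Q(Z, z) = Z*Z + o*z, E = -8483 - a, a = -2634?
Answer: I*√43712806 ≈ 6611.6*I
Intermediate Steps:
E = -5849 (E = -8483 - 1*(-2634) = -8483 + 2634 = -5849)
Q(Z, z) = Z² + 56*z (Q(Z, z) = Z*Z + 56*z = Z² + 56*z)
√(-15334 + (Q(-5, 43) + E)*(11331 - 1*(-1461))) = √(-15334 + (((-5)² + 56*43) - 5849)*(11331 - 1*(-1461))) = √(-15334 + ((25 + 2408) - 5849)*(11331 + 1461)) = √(-15334 + (2433 - 5849)*12792) = √(-15334 - 3416*12792) = √(-15334 - 43697472) = √(-43712806) = I*√43712806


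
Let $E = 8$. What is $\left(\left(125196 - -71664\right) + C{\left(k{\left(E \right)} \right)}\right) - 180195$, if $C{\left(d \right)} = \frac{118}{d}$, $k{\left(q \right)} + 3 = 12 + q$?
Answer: $\frac{283423}{17} \approx 16672.0$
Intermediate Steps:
$k{\left(q \right)} = 9 + q$ ($k{\left(q \right)} = -3 + \left(12 + q\right) = 9 + q$)
$\left(\left(125196 - -71664\right) + C{\left(k{\left(E \right)} \right)}\right) - 180195 = \left(\left(125196 - -71664\right) + \frac{118}{9 + 8}\right) - 180195 = \left(\left(125196 + 71664\right) + \frac{118}{17}\right) - 180195 = \left(196860 + 118 \cdot \frac{1}{17}\right) - 180195 = \left(196860 + \frac{118}{17}\right) - 180195 = \frac{3346738}{17} - 180195 = \frac{283423}{17}$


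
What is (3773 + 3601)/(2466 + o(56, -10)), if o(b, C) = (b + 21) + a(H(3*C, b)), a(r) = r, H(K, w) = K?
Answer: 7374/2513 ≈ 2.9343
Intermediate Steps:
o(b, C) = 21 + b + 3*C (o(b, C) = (b + 21) + 3*C = (21 + b) + 3*C = 21 + b + 3*C)
(3773 + 3601)/(2466 + o(56, -10)) = (3773 + 3601)/(2466 + (21 + 56 + 3*(-10))) = 7374/(2466 + (21 + 56 - 30)) = 7374/(2466 + 47) = 7374/2513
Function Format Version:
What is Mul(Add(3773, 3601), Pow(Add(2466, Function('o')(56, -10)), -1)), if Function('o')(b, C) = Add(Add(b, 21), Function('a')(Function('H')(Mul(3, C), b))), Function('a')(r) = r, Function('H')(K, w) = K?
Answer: Rational(7374, 2513) ≈ 2.9343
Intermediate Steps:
Function('o')(b, C) = Add(21, b, Mul(3, C)) (Function('o')(b, C) = Add(Add(b, 21), Mul(3, C)) = Add(Add(21, b), Mul(3, C)) = Add(21, b, Mul(3, C)))
Mul(Add(3773, 3601), Pow(Add(2466, Function('o')(56, -10)), -1)) = Mul(Add(3773, 3601), Pow(Add(2466, Add(21, 56, Mul(3, -10))), -1)) = Mul(7374, Pow(Add(2466, Add(21, 56, -30)), -1)) = Mul(7374, Pow(Add(2466, 47), -1)) = Mul(7374, Pow(2513, -1)) = Mul(7374, Rational(1, 2513)) = Rational(7374, 2513)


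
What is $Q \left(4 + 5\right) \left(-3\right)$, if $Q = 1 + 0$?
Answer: $-27$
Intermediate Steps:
$Q = 1$
$Q \left(4 + 5\right) \left(-3\right) = 1 \left(4 + 5\right) \left(-3\right) = 1 \cdot 9 \left(-3\right) = 9 \left(-3\right) = -27$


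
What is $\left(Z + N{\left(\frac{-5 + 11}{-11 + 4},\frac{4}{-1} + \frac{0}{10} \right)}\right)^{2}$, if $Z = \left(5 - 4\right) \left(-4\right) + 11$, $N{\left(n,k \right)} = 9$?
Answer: $256$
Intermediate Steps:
$Z = 7$ ($Z = \left(5 - 4\right) \left(-4\right) + 11 = 1 \left(-4\right) + 11 = -4 + 11 = 7$)
$\left(Z + N{\left(\frac{-5 + 11}{-11 + 4},\frac{4}{-1} + \frac{0}{10} \right)}\right)^{2} = \left(7 + 9\right)^{2} = 16^{2} = 256$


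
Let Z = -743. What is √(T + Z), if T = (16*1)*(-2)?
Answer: 5*I*√31 ≈ 27.839*I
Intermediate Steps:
T = -32 (T = 16*(-2) = -32)
√(T + Z) = √(-32 - 743) = √(-775) = 5*I*√31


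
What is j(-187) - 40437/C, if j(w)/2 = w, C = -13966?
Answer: -5182847/13966 ≈ -371.10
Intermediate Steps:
j(w) = 2*w
j(-187) - 40437/C = 2*(-187) - 40437/(-13966) = -374 - 40437*(-1/13966) = -374 + 40437/13966 = -5182847/13966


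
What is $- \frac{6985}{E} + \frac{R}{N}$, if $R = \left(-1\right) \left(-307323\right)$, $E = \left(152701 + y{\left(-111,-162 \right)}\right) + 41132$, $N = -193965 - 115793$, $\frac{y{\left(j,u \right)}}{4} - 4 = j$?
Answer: $- \frac{12320292889}{11981749198} \approx -1.0283$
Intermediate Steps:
$y{\left(j,u \right)} = 16 + 4 j$
$N = -309758$ ($N = -193965 - 115793 = -309758$)
$E = 193405$ ($E = \left(152701 + \left(16 + 4 \left(-111\right)\right)\right) + 41132 = \left(152701 + \left(16 - 444\right)\right) + 41132 = \left(152701 - 428\right) + 41132 = 152273 + 41132 = 193405$)
$R = 307323$
$- \frac{6985}{E} + \frac{R}{N} = - \frac{6985}{193405} + \frac{307323}{-309758} = \left(-6985\right) \frac{1}{193405} + 307323 \left(- \frac{1}{309758}\right) = - \frac{1397}{38681} - \frac{307323}{309758} = - \frac{12320292889}{11981749198}$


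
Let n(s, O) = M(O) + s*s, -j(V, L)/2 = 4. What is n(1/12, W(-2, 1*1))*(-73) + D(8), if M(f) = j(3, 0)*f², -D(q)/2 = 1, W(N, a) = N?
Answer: 336023/144 ≈ 2333.5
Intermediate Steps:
j(V, L) = -8 (j(V, L) = -2*4 = -8)
D(q) = -2 (D(q) = -2*1 = -2)
M(f) = -8*f²
n(s, O) = s² - 8*O² (n(s, O) = -8*O² + s*s = -8*O² + s² = s² - 8*O²)
n(1/12, W(-2, 1*1))*(-73) + D(8) = ((1/12)² - 8*(-2)²)*(-73) - 2 = ((1/12)² - 8*4)*(-73) - 2 = (1/144 - 32)*(-73) - 2 = -4607/144*(-73) - 2 = 336311/144 - 2 = 336023/144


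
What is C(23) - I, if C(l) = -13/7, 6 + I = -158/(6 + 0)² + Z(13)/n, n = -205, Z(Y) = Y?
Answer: 222013/25830 ≈ 8.5952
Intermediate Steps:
I = -38569/3690 (I = -6 + (-158/(6 + 0)² + 13/(-205)) = -6 + (-158/(6²) + 13*(-1/205)) = -6 + (-158/36 - 13/205) = -6 + (-158*1/36 - 13/205) = -6 + (-79/18 - 13/205) = -6 - 16429/3690 = -38569/3690 ≈ -10.452)
C(l) = -13/7 (C(l) = -13*⅐ = -13/7)
C(23) - I = -13/7 - 1*(-38569/3690) = -13/7 + 38569/3690 = 222013/25830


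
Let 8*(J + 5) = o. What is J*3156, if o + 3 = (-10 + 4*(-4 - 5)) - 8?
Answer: -76533/2 ≈ -38267.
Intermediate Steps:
o = -57 (o = -3 + ((-10 + 4*(-4 - 5)) - 8) = -3 + ((-10 + 4*(-9)) - 8) = -3 + ((-10 - 36) - 8) = -3 + (-46 - 8) = -3 - 54 = -57)
J = -97/8 (J = -5 + (1/8)*(-57) = -5 - 57/8 = -97/8 ≈ -12.125)
J*3156 = -97/8*3156 = -76533/2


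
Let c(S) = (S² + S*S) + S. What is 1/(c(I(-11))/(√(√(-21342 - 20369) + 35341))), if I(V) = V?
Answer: √(35341 + I*√41711)/231 ≈ 0.81382 + 0.0023515*I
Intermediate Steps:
c(S) = S + 2*S² (c(S) = (S² + S²) + S = 2*S² + S = S + 2*S²)
1/(c(I(-11))/(√(√(-21342 - 20369) + 35341))) = 1/((-11*(1 + 2*(-11)))/(√(√(-21342 - 20369) + 35341))) = 1/((-11*(1 - 22))/(√(√(-41711) + 35341))) = 1/((-11*(-21))/(√(I*√41711 + 35341))) = 1/(231/(√(35341 + I*√41711))) = 1/(231/√(35341 + I*√41711)) = √(35341 + I*√41711)/231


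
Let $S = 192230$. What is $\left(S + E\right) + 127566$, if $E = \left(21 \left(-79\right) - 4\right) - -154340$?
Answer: $472473$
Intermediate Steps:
$E = 152677$ ($E = \left(-1659 - 4\right) + 154340 = -1663 + 154340 = 152677$)
$\left(S + E\right) + 127566 = \left(192230 + 152677\right) + 127566 = 344907 + 127566 = 472473$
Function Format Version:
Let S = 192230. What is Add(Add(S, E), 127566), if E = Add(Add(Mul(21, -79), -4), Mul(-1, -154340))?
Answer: 472473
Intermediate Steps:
E = 152677 (E = Add(Add(-1659, -4), 154340) = Add(-1663, 154340) = 152677)
Add(Add(S, E), 127566) = Add(Add(192230, 152677), 127566) = Add(344907, 127566) = 472473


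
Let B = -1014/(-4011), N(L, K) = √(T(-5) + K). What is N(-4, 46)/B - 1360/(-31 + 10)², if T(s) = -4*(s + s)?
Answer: -1360/441 + 1337*√86/338 ≈ 33.599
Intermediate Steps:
T(s) = -8*s
N(L, K) = √(40 + K) (N(L, K) = √(-8*(-5) + K) = √(40 + K))
B = 338/1337 (B = -1014*(-1/4011) = 338/1337 ≈ 0.25280)
N(-4, 46)/B - 1360/(-31 + 10)² = √(40 + 46)/(338/1337) - 1360/(-31 + 10)² = √86*(1337/338) - 1360/((-21)²) = 1337*√86/338 - 1360/441 = -1360/441 + 1337*√86/338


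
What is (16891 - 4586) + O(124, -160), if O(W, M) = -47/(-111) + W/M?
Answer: 54632639/4440 ≈ 12305.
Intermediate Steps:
O(W, M) = 47/111 + W/M (O(W, M) = -47*(-1/111) + W/M = 47/111 + W/M)
(16891 - 4586) + O(124, -160) = (16891 - 4586) + (47/111 + 124/(-160)) = 12305 + (47/111 + 124*(-1/160)) = 12305 + (47/111 - 31/40) = 12305 - 1561/4440 = 54632639/4440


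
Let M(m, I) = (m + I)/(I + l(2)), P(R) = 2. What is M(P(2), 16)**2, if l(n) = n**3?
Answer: 9/16 ≈ 0.56250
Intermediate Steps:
M(m, I) = (I + m)/(8 + I) (M(m, I) = (m + I)/(I + 2**3) = (I + m)/(I + 8) = (I + m)/(8 + I))
M(P(2), 16)**2 = ((16 + 2)/(8 + 16))**2 = (18/24)**2 = ((1/24)*18)**2 = (3/4)**2 = 9/16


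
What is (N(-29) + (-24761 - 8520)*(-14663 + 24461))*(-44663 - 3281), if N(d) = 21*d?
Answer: 15633955736568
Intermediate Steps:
(N(-29) + (-24761 - 8520)*(-14663 + 24461))*(-44663 - 3281) = (21*(-29) + (-24761 - 8520)*(-14663 + 24461))*(-44663 - 3281) = (-609 - 33281*9798)*(-47944) = (-609 - 326087238)*(-47944) = -326087847*(-47944) = 15633955736568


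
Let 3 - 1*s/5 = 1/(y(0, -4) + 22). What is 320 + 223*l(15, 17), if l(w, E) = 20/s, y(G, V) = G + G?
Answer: 40424/65 ≈ 621.91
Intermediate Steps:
y(G, V) = 2*G
s = 325/22 (s = 15 - 5/(2*0 + 22) = 15 - 5/(0 + 22) = 15 - 5/22 = 325/22 ≈ 14.773)
l(w, E) = 88/65 (l(w, E) = 20/(325/22) = 20*(22/325) = 88/65)
320 + 223*l(15, 17) = 320 + 223*(88/65) = 320 + 19624/65 = 40424/65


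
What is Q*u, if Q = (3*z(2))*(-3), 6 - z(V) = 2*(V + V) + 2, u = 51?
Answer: 1836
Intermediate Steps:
z(V) = 4 - 4*V (z(V) = 6 - (2*(V + V) + 2) = 6 - (2*(2*V) + 2) = 6 - (4*V + 2) = 6 - (2 + 4*V) = 6 + (-2 - 4*V) = 4 - 4*V)
Q = 36 (Q = (3*(4 - 4*2))*(-3) = (3*(4 - 8))*(-3) = (3*(-4))*(-3) = -12*(-3) = 36)
Q*u = 36*51 = 1836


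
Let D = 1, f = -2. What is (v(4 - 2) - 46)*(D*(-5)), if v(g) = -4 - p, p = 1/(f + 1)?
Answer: 245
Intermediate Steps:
p = -1 (p = 1/(-2 + 1) = 1/(-1) = -1)
v(g) = -3 (v(g) = -4 - 1*(-1) = -4 + 1 = -3)
(v(4 - 2) - 46)*(D*(-5)) = (-3 - 46)*(1*(-5)) = -49*(-5) = 245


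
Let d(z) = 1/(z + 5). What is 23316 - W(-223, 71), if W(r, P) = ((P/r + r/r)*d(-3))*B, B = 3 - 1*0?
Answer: 5199240/223 ≈ 23315.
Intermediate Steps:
d(z) = 1/(5 + z)
B = 3 (B = 3 + 0 = 3)
W(r, P) = 3/2 + 3*P/(2*r) (W(r, P) = ((P/r + r/r)/(5 - 3))*3 = ((P/r + 1)/2)*3 = ((1 + P/r)*(½))*3 = (½ + P/(2*r))*3 = 3/2 + 3*P/(2*r))
23316 - W(-223, 71) = 23316 - 3*(71 - 223)/(2*(-223)) = 23316 - 3*(-1)*(-152)/(2*223) = 23316 - 1*228/223 = 23316 - 228/223 = 5199240/223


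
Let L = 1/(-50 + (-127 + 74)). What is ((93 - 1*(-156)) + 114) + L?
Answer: 37388/103 ≈ 362.99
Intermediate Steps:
L = -1/103 (L = 1/(-50 - 53) = 1/(-103) = -1/103 ≈ -0.0097087)
((93 - 1*(-156)) + 114) + L = ((93 - 1*(-156)) + 114) - 1/103 = ((93 + 156) + 114) - 1/103 = (249 + 114) - 1/103 = 363 - 1/103 = 37388/103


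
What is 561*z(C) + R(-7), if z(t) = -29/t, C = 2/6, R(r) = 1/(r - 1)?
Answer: -390457/8 ≈ -48807.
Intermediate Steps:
R(r) = 1/(-1 + r)
C = ⅓ (C = 2*(⅙) = ⅓ ≈ 0.33333)
561*z(C) + R(-7) = 561*(-29/⅓) + 1/(-1 - 7) = 561*(-29*3) + 1/(-8) = 561*(-87) - ⅛ = -48807 - ⅛ = -390457/8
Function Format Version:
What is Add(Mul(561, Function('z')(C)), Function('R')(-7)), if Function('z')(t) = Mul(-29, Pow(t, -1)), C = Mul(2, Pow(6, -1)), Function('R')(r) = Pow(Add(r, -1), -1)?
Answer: Rational(-390457, 8) ≈ -48807.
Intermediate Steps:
Function('R')(r) = Pow(Add(-1, r), -1)
C = Rational(1, 3) (C = Mul(2, Rational(1, 6)) = Rational(1, 3) ≈ 0.33333)
Add(Mul(561, Function('z')(C)), Function('R')(-7)) = Add(Mul(561, Mul(-29, Pow(Rational(1, 3), -1))), Pow(Add(-1, -7), -1)) = Add(Mul(561, Mul(-29, 3)), Pow(-8, -1)) = Add(Mul(561, -87), Rational(-1, 8)) = Add(-48807, Rational(-1, 8)) = Rational(-390457, 8)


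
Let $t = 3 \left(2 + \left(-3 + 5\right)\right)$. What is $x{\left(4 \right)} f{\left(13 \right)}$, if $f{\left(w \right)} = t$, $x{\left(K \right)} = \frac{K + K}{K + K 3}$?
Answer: $6$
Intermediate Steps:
$t = 12$ ($t = 3 \left(2 + 2\right) = 3 \cdot 4 = 12$)
$x{\left(K \right)} = \frac{1}{2}$ ($x{\left(K \right)} = \frac{2 K}{K + 3 K} = \frac{2 K}{4 K} = 2 K \frac{1}{4 K} = \frac{1}{2}$)
$f{\left(w \right)} = 12$
$x{\left(4 \right)} f{\left(13 \right)} = \frac{1}{2} \cdot 12 = 6$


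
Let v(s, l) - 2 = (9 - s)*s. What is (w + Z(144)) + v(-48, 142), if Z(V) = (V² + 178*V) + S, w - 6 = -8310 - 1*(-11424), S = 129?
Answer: 46883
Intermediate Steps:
v(s, l) = 2 + s*(9 - s) (v(s, l) = 2 + (9 - s)*s = 2 + s*(9 - s))
w = 3120 (w = 6 + (-8310 - 1*(-11424)) = 6 + (-8310 + 11424) = 6 + 3114 = 3120)
Z(V) = 129 + V² + 178*V (Z(V) = (V² + 178*V) + 129 = 129 + V² + 178*V)
(w + Z(144)) + v(-48, 142) = (3120 + (129 + 144² + 178*144)) + (2 - 1*(-48)² + 9*(-48)) = (3120 + (129 + 20736 + 25632)) + (2 - 1*2304 - 432) = (3120 + 46497) + (2 - 2304 - 432) = 49617 - 2734 = 46883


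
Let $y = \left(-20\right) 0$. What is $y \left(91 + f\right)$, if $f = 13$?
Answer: $0$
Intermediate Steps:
$y = 0$
$y \left(91 + f\right) = 0 \left(91 + 13\right) = 0 \cdot 104 = 0$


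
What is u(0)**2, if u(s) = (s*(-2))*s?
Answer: 0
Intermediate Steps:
u(s) = -2*s**2 (u(s) = (-2*s)*s = -2*s**2)
u(0)**2 = (-2*0**2)**2 = (-2*0)**2 = 0**2 = 0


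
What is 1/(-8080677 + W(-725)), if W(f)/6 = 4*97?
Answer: -1/8078349 ≈ -1.2379e-7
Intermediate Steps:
W(f) = 2328 (W(f) = 6*(4*97) = 6*388 = 2328)
1/(-8080677 + W(-725)) = 1/(-8080677 + 2328) = 1/(-8078349) = -1/8078349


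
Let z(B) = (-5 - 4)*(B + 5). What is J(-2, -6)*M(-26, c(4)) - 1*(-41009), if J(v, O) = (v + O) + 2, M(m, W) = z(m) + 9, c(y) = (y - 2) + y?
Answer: 39821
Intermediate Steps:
z(B) = -45 - 9*B (z(B) = -9*(5 + B) = -45 - 9*B)
c(y) = -2 + 2*y (c(y) = (-2 + y) + y = -2 + 2*y)
M(m, W) = -36 - 9*m (M(m, W) = (-45 - 9*m) + 9 = -36 - 9*m)
J(v, O) = 2 + O + v (J(v, O) = (O + v) + 2 = 2 + O + v)
J(-2, -6)*M(-26, c(4)) - 1*(-41009) = (2 - 6 - 2)*(-36 - 9*(-26)) - 1*(-41009) = -6*(-36 + 234) + 41009 = -6*198 + 41009 = -1188 + 41009 = 39821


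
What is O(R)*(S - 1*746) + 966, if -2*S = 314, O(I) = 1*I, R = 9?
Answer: -7161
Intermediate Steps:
O(I) = I
S = -157 (S = -½*314 = -157)
O(R)*(S - 1*746) + 966 = 9*(-157 - 1*746) + 966 = 9*(-157 - 746) + 966 = 9*(-903) + 966 = -8127 + 966 = -7161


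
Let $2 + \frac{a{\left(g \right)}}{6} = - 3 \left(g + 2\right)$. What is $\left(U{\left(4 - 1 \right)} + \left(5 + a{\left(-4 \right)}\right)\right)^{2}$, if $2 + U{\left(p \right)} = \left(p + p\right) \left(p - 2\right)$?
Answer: $1089$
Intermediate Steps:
$a{\left(g \right)} = -48 - 18 g$ ($a{\left(g \right)} = -12 + 6 \left(- 3 \left(g + 2\right)\right) = -12 + 6 \left(- 3 \left(2 + g\right)\right) = -12 + 6 \left(-6 - 3 g\right) = -12 - \left(36 + 18 g\right) = -48 - 18 g$)
$U{\left(p \right)} = -2 + 2 p \left(-2 + p\right)$ ($U{\left(p \right)} = -2 + \left(p + p\right) \left(p - 2\right) = -2 + 2 p \left(-2 + p\right)$)
$\left(U{\left(4 - 1 \right)} + \left(5 + a{\left(-4 \right)}\right)\right)^{2} = \left(\left(-2 - 4 \left(4 - 1\right) + 2 \left(4 - 1\right)^{2}\right) + \left(5 - -24\right)\right)^{2} = \left(\left(-2 - 4 \left(4 - 1\right) + 2 \left(4 - 1\right)^{2}\right) + \left(5 + \left(-48 + 72\right)\right)\right)^{2} = \left(\left(-2 - 12 + 2 \cdot 3^{2}\right) + \left(5 + 24\right)\right)^{2} = \left(\left(-2 - 12 + 2 \cdot 9\right) + 29\right)^{2} = \left(\left(-2 - 12 + 18\right) + 29\right)^{2} = \left(4 + 29\right)^{2} = 33^{2} = 1089$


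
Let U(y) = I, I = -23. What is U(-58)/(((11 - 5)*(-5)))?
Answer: 23/30 ≈ 0.76667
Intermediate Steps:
U(y) = -23
U(-58)/(((11 - 5)*(-5))) = -23*(-1/(5*(11 - 5))) = -23/(6*(-5)) = -23/(-30) = -23*(-1/30) = 23/30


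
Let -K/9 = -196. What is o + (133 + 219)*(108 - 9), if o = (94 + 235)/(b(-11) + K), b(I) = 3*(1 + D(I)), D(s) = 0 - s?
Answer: 62726729/1800 ≈ 34848.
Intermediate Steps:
K = 1764 (K = -9*(-196) = 1764)
D(s) = -s
b(I) = 3 - 3*I (b(I) = 3*(1 - I) = 3 - 3*I)
o = 329/1800 (o = (94 + 235)/((3 - 3*(-11)) + 1764) = 329/((3 + 33) + 1764) = 329/(36 + 1764) = 329/1800 ≈ 0.18278)
o + (133 + 219)*(108 - 9) = 329/1800 + (133 + 219)*(108 - 9) = 329/1800 + 352*99 = 329/1800 + 34848 = 62726729/1800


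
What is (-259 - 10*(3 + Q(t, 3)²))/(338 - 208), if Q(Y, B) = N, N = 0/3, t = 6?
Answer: -289/130 ≈ -2.2231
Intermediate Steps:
N = 0 (N = 0*(⅓) = 0)
Q(Y, B) = 0
(-259 - 10*(3 + Q(t, 3)²))/(338 - 208) = (-259 - 10*(3 + 0²))/(338 - 208) = (-259 - 10*(3 + 0))/130 = (-259 - 10*3)*(1/130) = (-259 - 30)*(1/130) = -289*1/130 = -289/130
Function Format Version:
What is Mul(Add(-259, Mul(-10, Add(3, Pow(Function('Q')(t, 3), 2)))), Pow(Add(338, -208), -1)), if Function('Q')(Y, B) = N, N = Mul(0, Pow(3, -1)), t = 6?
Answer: Rational(-289, 130) ≈ -2.2231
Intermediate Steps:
N = 0 (N = Mul(0, Rational(1, 3)) = 0)
Function('Q')(Y, B) = 0
Mul(Add(-259, Mul(-10, Add(3, Pow(Function('Q')(t, 3), 2)))), Pow(Add(338, -208), -1)) = Mul(Add(-259, Mul(-10, Add(3, Pow(0, 2)))), Pow(Add(338, -208), -1)) = Mul(Add(-259, Mul(-10, Add(3, 0))), Pow(130, -1)) = Mul(Add(-259, Mul(-10, 3)), Rational(1, 130)) = Mul(Add(-259, -30), Rational(1, 130)) = Mul(-289, Rational(1, 130)) = Rational(-289, 130)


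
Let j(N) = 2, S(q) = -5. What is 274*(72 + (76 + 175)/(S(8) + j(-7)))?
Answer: -9590/3 ≈ -3196.7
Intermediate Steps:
274*(72 + (76 + 175)/(S(8) + j(-7))) = 274*(72 + (76 + 175)/(-5 + 2)) = 274*(72 + 251/(-3)) = 274*(72 + 251*(-1/3)) = 274*(72 - 251/3) = 274*(-35/3) = -9590/3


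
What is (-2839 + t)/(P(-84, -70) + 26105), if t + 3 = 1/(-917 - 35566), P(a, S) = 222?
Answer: -103684687/960487941 ≈ -0.10795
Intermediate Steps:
t = -109450/36483 (t = -3 + 1/(-917 - 35566) = -3 + 1/(-36483) = -3 - 1/36483 = -109450/36483 ≈ -3.0000)
(-2839 + t)/(P(-84, -70) + 26105) = (-2839 - 109450/36483)/(222 + 26105) = -103684687/36483/26327 = -103684687/36483*1/26327 = -103684687/960487941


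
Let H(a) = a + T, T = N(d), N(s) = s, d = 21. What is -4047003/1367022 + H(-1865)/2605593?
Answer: -3515787825449/1187300984682 ≈ -2.9612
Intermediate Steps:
T = 21
H(a) = 21 + a (H(a) = a + 21 = 21 + a)
-4047003/1367022 + H(-1865)/2605593 = -4047003/1367022 + (21 - 1865)/2605593 = -4047003*1/1367022 - 1844*1/2605593 = -1349001/455674 - 1844/2605593 = -3515787825449/1187300984682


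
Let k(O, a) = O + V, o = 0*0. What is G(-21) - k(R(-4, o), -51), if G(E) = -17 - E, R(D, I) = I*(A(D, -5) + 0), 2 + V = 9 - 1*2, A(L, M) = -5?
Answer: -1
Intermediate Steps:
V = 5 (V = -2 + (9 - 1*2) = -2 + (9 - 2) = -2 + 7 = 5)
o = 0
R(D, I) = -5*I (R(D, I) = I*(-5 + 0) = I*(-5) = -5*I)
k(O, a) = 5 + O (k(O, a) = O + 5 = 5 + O)
G(-21) - k(R(-4, o), -51) = (-17 - 1*(-21)) - (5 - 5*0) = (-17 + 21) - (5 + 0) = 4 - 1*5 = 4 - 5 = -1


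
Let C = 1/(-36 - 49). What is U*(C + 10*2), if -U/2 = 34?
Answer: -6796/5 ≈ -1359.2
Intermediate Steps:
U = -68 (U = -2*34 = -68)
C = -1/85 (C = 1/(-85) = -1/85 ≈ -0.011765)
U*(C + 10*2) = -68*(-1/85 + 10*2) = -68*(-1/85 + 20) = -68*1699/85 = -6796/5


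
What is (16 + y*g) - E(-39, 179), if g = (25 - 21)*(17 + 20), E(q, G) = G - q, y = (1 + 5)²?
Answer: 5126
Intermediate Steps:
y = 36 (y = 6² = 36)
g = 148 (g = 4*37 = 148)
(16 + y*g) - E(-39, 179) = (16 + 36*148) - (179 - 1*(-39)) = (16 + 5328) - (179 + 39) = 5344 - 1*218 = 5344 - 218 = 5126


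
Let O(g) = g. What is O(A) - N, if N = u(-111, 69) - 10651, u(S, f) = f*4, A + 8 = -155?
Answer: 10212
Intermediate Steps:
A = -163 (A = -8 - 155 = -163)
u(S, f) = 4*f
N = -10375 (N = 4*69 - 10651 = 276 - 10651 = -10375)
O(A) - N = -163 - 1*(-10375) = -163 + 10375 = 10212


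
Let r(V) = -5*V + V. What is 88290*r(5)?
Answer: -1765800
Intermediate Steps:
r(V) = -4*V
88290*r(5) = 88290*(-4*5) = 88290*(-20) = -1765800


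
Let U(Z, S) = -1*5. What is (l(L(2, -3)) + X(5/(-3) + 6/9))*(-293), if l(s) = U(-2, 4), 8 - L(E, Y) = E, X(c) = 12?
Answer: -2051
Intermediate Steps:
L(E, Y) = 8 - E
U(Z, S) = -5
l(s) = -5
(l(L(2, -3)) + X(5/(-3) + 6/9))*(-293) = (-5 + 12)*(-293) = 7*(-293) = -2051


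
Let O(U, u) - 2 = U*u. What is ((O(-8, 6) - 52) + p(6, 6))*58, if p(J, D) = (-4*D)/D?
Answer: -5916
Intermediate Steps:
O(U, u) = 2 + U*u
p(J, D) = -4
((O(-8, 6) - 52) + p(6, 6))*58 = (((2 - 8*6) - 52) - 4)*58 = (((2 - 48) - 52) - 4)*58 = ((-46 - 52) - 4)*58 = (-98 - 4)*58 = -102*58 = -5916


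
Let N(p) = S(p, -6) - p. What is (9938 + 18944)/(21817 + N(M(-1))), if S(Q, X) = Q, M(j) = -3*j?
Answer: 28882/21817 ≈ 1.3238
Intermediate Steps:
N(p) = 0 (N(p) = p - p = 0)
(9938 + 18944)/(21817 + N(M(-1))) = (9938 + 18944)/(21817 + 0) = 28882/21817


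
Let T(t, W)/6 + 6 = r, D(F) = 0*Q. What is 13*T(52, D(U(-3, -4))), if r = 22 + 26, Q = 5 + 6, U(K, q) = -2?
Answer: 3276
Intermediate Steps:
Q = 11
D(F) = 0 (D(F) = 0*11 = 0)
r = 48
T(t, W) = 252 (T(t, W) = -36 + 6*48 = -36 + 288 = 252)
13*T(52, D(U(-3, -4))) = 13*252 = 3276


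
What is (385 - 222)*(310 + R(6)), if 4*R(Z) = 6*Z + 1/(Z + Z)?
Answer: 2496019/48 ≈ 52000.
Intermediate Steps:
R(Z) = 1/(8*Z) + 3*Z/2 (R(Z) = (6*Z + 1/(Z + Z))/4 = (6*Z + 1/(2*Z))/4 = (1/(2*Z) + 6*Z)/4 = 1/(8*Z) + 3*Z/2)
(385 - 222)*(310 + R(6)) = (385 - 222)*(310 + (⅛)*(1 + 12*6²)/6) = 163*(310 + (⅛)*(⅙)*(1 + 12*36)) = 163*(310 + (⅛)*(⅙)*(1 + 432)) = 163*(310 + (⅛)*(⅙)*433) = 163*(310 + 433/48) = 163*(15313/48) = 2496019/48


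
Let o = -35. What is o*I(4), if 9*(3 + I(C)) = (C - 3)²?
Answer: 910/9 ≈ 101.11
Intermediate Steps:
I(C) = -3 + (-3 + C)²/9 (I(C) = -3 + (C - 3)²/9 = -3 + (-3 + C)²/9)
o*I(4) = -35*(-3 + (-3 + 4)²/9) = -35*(-3 + (⅑)*1²) = -35*(-3 + (⅑)*1) = -35*(-3 + ⅑) = -35*(-26/9) = 910/9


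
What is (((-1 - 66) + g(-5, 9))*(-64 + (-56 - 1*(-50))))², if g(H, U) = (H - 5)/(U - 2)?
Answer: 22944100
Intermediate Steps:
g(H, U) = (-5 + H)/(-2 + U)
(((-1 - 66) + g(-5, 9))*(-64 + (-56 - 1*(-50))))² = (((-1 - 66) + (-5 - 5)/(-2 + 9))*(-64 + (-56 - 1*(-50))))² = ((-67 - 10/7)*(-64 + (-56 + 50)))² = ((-67 + (⅐)*(-10))*(-64 - 6))² = ((-67 - 10/7)*(-70))² = (-479/7*(-70))² = 4790² = 22944100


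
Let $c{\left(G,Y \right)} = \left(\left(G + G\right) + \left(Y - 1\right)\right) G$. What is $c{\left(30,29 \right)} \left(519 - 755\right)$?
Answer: $-623040$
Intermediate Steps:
$c{\left(G,Y \right)} = G \left(-1 + Y + 2 G\right)$ ($c{\left(G,Y \right)} = \left(2 G + \left(-1 + Y\right)\right) G = \left(-1 + Y + 2 G\right) G = G \left(-1 + Y + 2 G\right)$)
$c{\left(30,29 \right)} \left(519 - 755\right) = 30 \left(-1 + 29 + 2 \cdot 30\right) \left(519 - 755\right) = 30 \left(-1 + 29 + 60\right) \left(-236\right) = 30 \cdot 88 \left(-236\right) = 2640 \left(-236\right) = -623040$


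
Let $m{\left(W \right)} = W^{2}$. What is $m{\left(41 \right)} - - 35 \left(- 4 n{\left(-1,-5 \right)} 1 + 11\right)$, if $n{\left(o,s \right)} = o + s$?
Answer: $2906$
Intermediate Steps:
$m{\left(41 \right)} - - 35 \left(- 4 n{\left(-1,-5 \right)} 1 + 11\right) = 41^{2} - - 35 \left(- 4 \left(-1 - 5\right) 1 + 11\right) = 1681 - - 35 \left(\left(-4\right) \left(-6\right) 1 + 11\right) = 1681 - - 35 \left(24 \cdot 1 + 11\right) = 1681 - - 35 \left(24 + 11\right) = 1681 - \left(-35\right) 35 = 1681 - -1225 = 1681 + 1225 = 2906$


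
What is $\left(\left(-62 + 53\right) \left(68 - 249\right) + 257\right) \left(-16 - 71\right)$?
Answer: $-164082$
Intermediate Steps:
$\left(\left(-62 + 53\right) \left(68 - 249\right) + 257\right) \left(-16 - 71\right) = \left(\left(-9\right) \left(-181\right) + 257\right) \left(-16 - 71\right) = \left(1629 + 257\right) \left(-87\right) = 1886 \left(-87\right) = -164082$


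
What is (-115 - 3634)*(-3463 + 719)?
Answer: 10287256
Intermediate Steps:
(-115 - 3634)*(-3463 + 719) = -3749*(-2744) = 10287256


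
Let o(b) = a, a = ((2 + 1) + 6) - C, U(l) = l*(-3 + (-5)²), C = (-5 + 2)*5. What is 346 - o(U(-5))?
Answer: 322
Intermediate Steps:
C = -15 (C = -3*5 = -15)
U(l) = 22*l (U(l) = l*(-3 + 25) = l*22 = 22*l)
a = 24 (a = ((2 + 1) + 6) - 1*(-15) = (3 + 6) + 15 = 9 + 15 = 24)
o(b) = 24
346 - o(U(-5)) = 346 - 1*24 = 346 - 24 = 322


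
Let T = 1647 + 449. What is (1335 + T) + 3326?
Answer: 6757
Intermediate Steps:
T = 2096
(1335 + T) + 3326 = (1335 + 2096) + 3326 = 3431 + 3326 = 6757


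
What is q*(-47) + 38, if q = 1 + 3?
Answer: -150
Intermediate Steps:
q = 4
q*(-47) + 38 = 4*(-47) + 38 = -188 + 38 = -150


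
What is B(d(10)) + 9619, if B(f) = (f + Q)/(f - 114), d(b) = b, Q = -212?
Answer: 500289/52 ≈ 9620.9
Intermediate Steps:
B(f) = (-212 + f)/(-114 + f) (B(f) = (f - 212)/(f - 114) = (-212 + f)/(-114 + f))
B(d(10)) + 9619 = (-212 + 10)/(-114 + 10) + 9619 = -202/(-104) + 9619 = -1/104*(-202) + 9619 = 101/52 + 9619 = 500289/52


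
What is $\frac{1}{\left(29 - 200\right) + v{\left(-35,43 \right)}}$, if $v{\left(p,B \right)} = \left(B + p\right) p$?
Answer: $- \frac{1}{451} \approx -0.0022173$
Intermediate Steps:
$v{\left(p,B \right)} = p \left(B + p\right)$
$\frac{1}{\left(29 - 200\right) + v{\left(-35,43 \right)}} = \frac{1}{\left(29 - 200\right) - 35 \left(43 - 35\right)} = \frac{1}{\left(29 - 200\right) - 280} = \frac{1}{-171 - 280} = \frac{1}{-451} = - \frac{1}{451}$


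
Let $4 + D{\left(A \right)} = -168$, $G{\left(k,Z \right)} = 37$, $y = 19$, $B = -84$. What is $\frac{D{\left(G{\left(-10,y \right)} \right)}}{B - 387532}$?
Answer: $\frac{43}{96904} \approx 0.00044374$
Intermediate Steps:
$D{\left(A \right)} = -172$ ($D{\left(A \right)} = -4 - 168 = -172$)
$\frac{D{\left(G{\left(-10,y \right)} \right)}}{B - 387532} = - \frac{172}{-84 - 387532} = - \frac{172}{-387616} = \left(-172\right) \left(- \frac{1}{387616}\right) = \frac{43}{96904}$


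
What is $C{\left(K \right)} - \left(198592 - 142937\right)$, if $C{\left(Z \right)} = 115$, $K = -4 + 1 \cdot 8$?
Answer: $-55540$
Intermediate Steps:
$K = 4$ ($K = -4 + 8 = 4$)
$C{\left(K \right)} - \left(198592 - 142937\right) = 115 - \left(198592 - 142937\right) = 115 - 55655 = -55540$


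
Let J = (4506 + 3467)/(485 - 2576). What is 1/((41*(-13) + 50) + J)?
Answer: -123/59878 ≈ -0.0020542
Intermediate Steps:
J = -469/123 (J = 7973/(-2091) = 7973*(-1/2091) = -469/123 ≈ -3.8130)
1/((41*(-13) + 50) + J) = 1/((41*(-13) + 50) - 469/123) = 1/((-533 + 50) - 469/123) = 1/(-483 - 469/123) = 1/(-59878/123) = -123/59878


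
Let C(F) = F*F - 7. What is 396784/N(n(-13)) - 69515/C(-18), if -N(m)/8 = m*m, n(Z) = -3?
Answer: -16348201/2853 ≈ -5730.2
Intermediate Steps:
C(F) = -7 + F² (C(F) = F² - 7 = -7 + F²)
N(m) = -8*m² (N(m) = -8*m*m = -8*m²)
396784/N(n(-13)) - 69515/C(-18) = 396784/((-8*(-3)²)) - 69515/(-7 + (-18)²) = 396784/((-8*9)) - 69515/(-7 + 324) = 396784/(-72) - 69515/317 = 396784*(-1/72) - 69515*1/317 = -49598/9 - 69515/317 = -16348201/2853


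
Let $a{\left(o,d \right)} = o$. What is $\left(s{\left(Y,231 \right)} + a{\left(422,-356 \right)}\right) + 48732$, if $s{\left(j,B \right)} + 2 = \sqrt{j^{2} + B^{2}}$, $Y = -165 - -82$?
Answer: $49152 + 5 \sqrt{2410} \approx 49397.0$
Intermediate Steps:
$Y = -83$ ($Y = -165 + 82 = -83$)
$s{\left(j,B \right)} = -2 + \sqrt{B^{2} + j^{2}}$ ($s{\left(j,B \right)} = -2 + \sqrt{j^{2} + B^{2}} = -2 + \sqrt{B^{2} + j^{2}}$)
$\left(s{\left(Y,231 \right)} + a{\left(422,-356 \right)}\right) + 48732 = \left(\left(-2 + \sqrt{231^{2} + \left(-83\right)^{2}}\right) + 422\right) + 48732 = \left(\left(-2 + \sqrt{53361 + 6889}\right) + 422\right) + 48732 = \left(\left(-2 + \sqrt{60250}\right) + 422\right) + 48732 = \left(\left(-2 + 5 \sqrt{2410}\right) + 422\right) + 48732 = \left(420 + 5 \sqrt{2410}\right) + 48732 = 49152 + 5 \sqrt{2410}$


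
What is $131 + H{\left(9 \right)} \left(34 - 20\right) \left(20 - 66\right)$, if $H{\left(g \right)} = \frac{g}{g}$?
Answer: $-513$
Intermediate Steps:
$H{\left(g \right)} = 1$
$131 + H{\left(9 \right)} \left(34 - 20\right) \left(20 - 66\right) = 131 + 1 \left(34 - 20\right) \left(20 - 66\right) = 131 + 1 \cdot 14 \left(-46\right) = 131 + 1 \left(-644\right) = 131 - 644 = -513$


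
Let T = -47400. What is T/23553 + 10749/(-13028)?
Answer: -290232799/102282828 ≈ -2.8376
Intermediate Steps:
T/23553 + 10749/(-13028) = -47400/23553 + 10749/(-13028) = -47400*1/23553 + 10749*(-1/13028) = -15800/7851 - 10749/13028 = -290232799/102282828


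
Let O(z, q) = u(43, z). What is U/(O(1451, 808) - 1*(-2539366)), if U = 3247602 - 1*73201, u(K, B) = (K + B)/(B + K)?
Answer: 3174401/2539367 ≈ 1.2501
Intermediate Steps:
u(K, B) = 1 (u(K, B) = (B + K)/(B + K) = 1)
O(z, q) = 1
U = 3174401 (U = 3247602 - 73201 = 3174401)
U/(O(1451, 808) - 1*(-2539366)) = 3174401/(1 - 1*(-2539366)) = 3174401/(1 + 2539366) = 3174401/2539367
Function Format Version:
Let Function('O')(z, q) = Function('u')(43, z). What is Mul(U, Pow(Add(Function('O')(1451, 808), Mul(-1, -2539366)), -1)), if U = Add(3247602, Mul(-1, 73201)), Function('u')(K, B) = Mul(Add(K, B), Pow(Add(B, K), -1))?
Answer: Rational(3174401, 2539367) ≈ 1.2501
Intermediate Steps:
Function('u')(K, B) = 1 (Function('u')(K, B) = Mul(Add(B, K), Pow(Add(B, K), -1)) = 1)
Function('O')(z, q) = 1
U = 3174401 (U = Add(3247602, -73201) = 3174401)
Mul(U, Pow(Add(Function('O')(1451, 808), Mul(-1, -2539366)), -1)) = Mul(3174401, Pow(Add(1, Mul(-1, -2539366)), -1)) = Mul(3174401, Pow(Add(1, 2539366), -1)) = Mul(3174401, Pow(2539367, -1)) = Mul(3174401, Rational(1, 2539367)) = Rational(3174401, 2539367)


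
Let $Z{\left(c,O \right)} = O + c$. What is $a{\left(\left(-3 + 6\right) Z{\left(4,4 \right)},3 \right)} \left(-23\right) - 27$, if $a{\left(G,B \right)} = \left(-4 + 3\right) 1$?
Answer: $-4$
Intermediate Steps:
$a{\left(G,B \right)} = -1$ ($a{\left(G,B \right)} = \left(-1\right) 1 = -1$)
$a{\left(\left(-3 + 6\right) Z{\left(4,4 \right)},3 \right)} \left(-23\right) - 27 = \left(-1\right) \left(-23\right) - 27 = 23 - 27 = -4$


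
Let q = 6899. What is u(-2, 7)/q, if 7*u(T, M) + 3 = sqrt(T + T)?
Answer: -3/48293 + 2*I/48293 ≈ -6.2121e-5 + 4.1414e-5*I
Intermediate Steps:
u(T, M) = -3/7 + sqrt(2)*sqrt(T)/7 (u(T, M) = -3/7 + sqrt(T + T)/7 = -3/7 + sqrt(2*T)/7 = -3/7 + (sqrt(2)*sqrt(T))/7 = -3/7 + sqrt(2)*sqrt(T)/7)
u(-2, 7)/q = (-3/7 + sqrt(2)*sqrt(-2)/7)/6899 = (-3/7 + sqrt(2)*(I*sqrt(2))/7)*(1/6899) = (-3/7 + 2*I/7)*(1/6899) = -3/48293 + 2*I/48293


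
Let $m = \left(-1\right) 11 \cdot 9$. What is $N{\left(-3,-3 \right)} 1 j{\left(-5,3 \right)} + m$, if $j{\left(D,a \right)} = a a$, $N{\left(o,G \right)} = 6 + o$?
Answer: $-72$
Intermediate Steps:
$m = -99$ ($m = \left(-11\right) 9 = -99$)
$j{\left(D,a \right)} = a^{2}$
$N{\left(-3,-3 \right)} 1 j{\left(-5,3 \right)} + m = \left(6 - 3\right) 1 \cdot 3^{2} - 99 = 3 \cdot 1 \cdot 9 - 99 = 3 \cdot 9 - 99 = 27 - 99 = -72$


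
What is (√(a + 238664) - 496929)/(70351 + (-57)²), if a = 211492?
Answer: -496929/73600 + √112539/36800 ≈ -6.7426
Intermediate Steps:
(√(a + 238664) - 496929)/(70351 + (-57)²) = (√(211492 + 238664) - 496929)/(70351 + (-57)²) = (√450156 - 496929)/(70351 + 3249) = (2*√112539 - 496929)/73600 = (-496929 + 2*√112539)*(1/73600) = -496929/73600 + √112539/36800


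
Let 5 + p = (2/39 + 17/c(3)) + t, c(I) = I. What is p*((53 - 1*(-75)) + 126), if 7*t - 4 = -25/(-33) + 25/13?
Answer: 425196/1001 ≈ 424.77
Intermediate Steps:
t = 2866/3003 (t = 4/7 + (-25/(-33) + 25/13)/7 = 4/7 + (-25*(-1/33) + 25*(1/13))/7 = 4/7 + (25/33 + 25/13)/7 = 4/7 + (⅐)*(1150/429) = 4/7 + 1150/3003 = 2866/3003 ≈ 0.95438)
p = 1674/1001 (p = -5 + ((2/39 + 17/3) + 2866/3003) = -5 + (223/39 + 2866/3003) = -5 + 6679/1001 = 1674/1001 ≈ 1.6723)
p*((53 - 1*(-75)) + 126) = 1674*((53 - 1*(-75)) + 126)/1001 = 1674*((53 + 75) + 126)/1001 = 1674*(128 + 126)/1001 = (1674/1001)*254 = 425196/1001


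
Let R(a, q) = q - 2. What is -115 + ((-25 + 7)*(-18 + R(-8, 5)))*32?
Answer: 8525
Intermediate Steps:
R(a, q) = -2 + q
-115 + ((-25 + 7)*(-18 + R(-8, 5)))*32 = -115 + ((-25 + 7)*(-18 + (-2 + 5)))*32 = -115 - 18*(-18 + 3)*32 = -115 - 18*(-15)*32 = -115 + 270*32 = -115 + 8640 = 8525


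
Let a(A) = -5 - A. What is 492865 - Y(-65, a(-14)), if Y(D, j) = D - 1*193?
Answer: 493123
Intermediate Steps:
Y(D, j) = -193 + D (Y(D, j) = D - 193 = -193 + D)
492865 - Y(-65, a(-14)) = 492865 - (-193 - 65) = 492865 - 1*(-258) = 492865 + 258 = 493123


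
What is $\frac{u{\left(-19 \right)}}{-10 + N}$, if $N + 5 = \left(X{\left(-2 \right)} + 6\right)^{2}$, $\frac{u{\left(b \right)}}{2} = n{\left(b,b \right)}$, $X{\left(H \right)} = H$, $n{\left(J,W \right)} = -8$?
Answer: $-16$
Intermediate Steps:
$u{\left(b \right)} = -16$ ($u{\left(b \right)} = 2 \left(-8\right) = -16$)
$N = 11$ ($N = -5 + \left(-2 + 6\right)^{2} = -5 + 4^{2} = -5 + 16 = 11$)
$\frac{u{\left(-19 \right)}}{-10 + N} = - \frac{16}{-10 + 11} = - \frac{16}{1} = \left(-16\right) 1 = -16$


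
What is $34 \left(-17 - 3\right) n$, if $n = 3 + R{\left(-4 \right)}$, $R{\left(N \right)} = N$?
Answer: $680$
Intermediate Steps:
$n = -1$ ($n = 3 - 4 = -1$)
$34 \left(-17 - 3\right) n = 34 \left(-17 - 3\right) \left(-1\right) = 34 \left(-20\right) \left(-1\right) = \left(-680\right) \left(-1\right) = 680$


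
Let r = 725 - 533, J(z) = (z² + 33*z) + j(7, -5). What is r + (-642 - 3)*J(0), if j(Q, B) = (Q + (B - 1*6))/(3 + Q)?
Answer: 450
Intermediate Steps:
j(Q, B) = (-6 + B + Q)/(3 + Q) (j(Q, B) = (Q + (B - 6))/(3 + Q) = (Q + (-6 + B))/(3 + Q) = (-6 + B + Q)/(3 + Q))
J(z) = -⅖ + z² + 33*z (J(z) = (z² + 33*z) + (-6 - 5 + 7)/(3 + 7) = (z² + 33*z) - 4/10 = (z² + 33*z) + (⅒)*(-4) = (z² + 33*z) - ⅖ = -⅖ + z² + 33*z)
r = 192
r + (-642 - 3)*J(0) = 192 + (-642 - 3)*(-⅖ + 0² + 33*0) = 192 - 645*(-⅖ + 0 + 0) = 192 - 645*(-⅖) = 192 + 258 = 450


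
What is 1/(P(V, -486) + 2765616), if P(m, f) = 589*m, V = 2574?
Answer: 1/4281702 ≈ 2.3355e-7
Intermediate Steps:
1/(P(V, -486) + 2765616) = 1/(589*2574 + 2765616) = 1/(1516086 + 2765616) = 1/4281702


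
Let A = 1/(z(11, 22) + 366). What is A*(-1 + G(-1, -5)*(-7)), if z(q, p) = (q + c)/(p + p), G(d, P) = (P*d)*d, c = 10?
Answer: 1496/16125 ≈ 0.092775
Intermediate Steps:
G(d, P) = P*d²
z(q, p) = (10 + q)/(2*p) (z(q, p) = (q + 10)/(p + p) = (10 + q)/((2*p)) = (10 + q)*(1/(2*p)) = (10 + q)/(2*p))
A = 44/16125 (A = 1/((½)*(10 + 11)/22 + 366) = 1/((½)*(1/22)*21 + 366) = 1/(21/44 + 366) = 1/(16125/44) = 44/16125 ≈ 0.0027287)
A*(-1 + G(-1, -5)*(-7)) = 44*(-1 - 5*(-1)²*(-7))/16125 = 44*(-1 - 5*1*(-7))/16125 = 44*(-1 - 5*(-7))/16125 = 44*(-1 + 35)/16125 = (44/16125)*34 = 1496/16125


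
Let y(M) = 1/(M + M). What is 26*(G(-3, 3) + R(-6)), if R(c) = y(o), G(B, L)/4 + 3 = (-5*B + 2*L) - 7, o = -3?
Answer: 3419/3 ≈ 1139.7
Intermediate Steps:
y(M) = 1/(2*M)
G(B, L) = -40 - 20*B + 8*L (G(B, L) = -12 + 4*((-5*B + 2*L) - 7) = -12 + 4*(-7 - 5*B + 2*L) = -12 + (-28 - 20*B + 8*L) = -40 - 20*B + 8*L)
R(c) = -⅙ (R(c) = (½)/(-3) = (½)*(-⅓) = -⅙)
26*(G(-3, 3) + R(-6)) = 26*((-40 - 20*(-3) + 8*3) - ⅙) = 26*((-40 + 60 + 24) - ⅙) = 26*(44 - ⅙) = 26*(263/6) = 3419/3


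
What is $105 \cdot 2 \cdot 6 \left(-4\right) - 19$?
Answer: $-5059$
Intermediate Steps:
$105 \cdot 2 \cdot 6 \left(-4\right) - 19 = 105 \cdot 12 \left(-4\right) - 19 = 105 \left(-48\right) - 19 = -5040 - 19 = -5059$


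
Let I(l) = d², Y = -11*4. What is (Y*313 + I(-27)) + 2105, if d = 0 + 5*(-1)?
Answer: -11642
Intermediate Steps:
Y = -44
d = -5 (d = 0 - 5 = -5)
I(l) = 25 (I(l) = (-5)² = 25)
(Y*313 + I(-27)) + 2105 = (-44*313 + 25) + 2105 = (-13772 + 25) + 2105 = -13747 + 2105 = -11642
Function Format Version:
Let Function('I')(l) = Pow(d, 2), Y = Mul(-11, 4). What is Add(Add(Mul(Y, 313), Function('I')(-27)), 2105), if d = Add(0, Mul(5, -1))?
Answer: -11642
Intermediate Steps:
Y = -44
d = -5 (d = Add(0, -5) = -5)
Function('I')(l) = 25 (Function('I')(l) = Pow(-5, 2) = 25)
Add(Add(Mul(Y, 313), Function('I')(-27)), 2105) = Add(Add(Mul(-44, 313), 25), 2105) = Add(Add(-13772, 25), 2105) = Add(-13747, 2105) = -11642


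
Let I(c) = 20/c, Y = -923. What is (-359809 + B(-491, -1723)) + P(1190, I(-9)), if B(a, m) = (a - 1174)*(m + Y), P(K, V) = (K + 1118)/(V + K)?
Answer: 21624709831/5345 ≈ 4.0458e+6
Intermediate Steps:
P(K, V) = (1118 + K)/(K + V)
B(a, m) = (-1174 + a)*(-923 + m) (B(a, m) = (a - 1174)*(m - 923) = (-1174 + a)*(-923 + m))
(-359809 + B(-491, -1723)) + P(1190, I(-9)) = (-359809 + (1083602 - 1174*(-1723) - 923*(-491) - 491*(-1723))) + (1118 + 1190)/(1190 + 20/(-9)) = (-359809 + (1083602 + 2022802 + 453193 + 845993)) + 2308/(1190 + 20*(-1/9)) = (-359809 + 4405590) + 2308/(1190 - 20/9) = 4045781 + 2308/(10690/9) = 4045781 + (9/10690)*2308 = 4045781 + 10386/5345 = 21624709831/5345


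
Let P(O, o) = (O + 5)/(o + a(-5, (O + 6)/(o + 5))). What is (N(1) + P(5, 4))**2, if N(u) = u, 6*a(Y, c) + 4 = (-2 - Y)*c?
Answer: 63001/5041 ≈ 12.498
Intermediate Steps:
a(Y, c) = -2/3 + c*(-2 - Y)/6 (a(Y, c) = -2/3 + ((-2 - Y)*c)/6 = -2/3 + (c*(-2 - Y))/6 = -2/3 + c*(-2 - Y)/6)
P(O, o) = (5 + O)/(-2/3 + o + (6 + O)/(2*(5 + o))) (P(O, o) = (O + 5)/(o + (-2/3 - (O + 6)/(3*(o + 5)) - 1/6*(-5)*(O + 6)/(o + 5))) = (5 + O)/(o + (-2/3 - (6 + O)/(3*(5 + o)) - 1/6*(-5)*(6 + O)/(5 + o))) = (5 + O)/(o + (-2/3 - (6 + O)/(3*(5 + o)) + 5*(6 + O)/(6*(5 + o)))) = (5 + O)/(o + (-2/3 + (6 + O)/(2*(5 + o)))) = (5 + O)/(-2/3 + o + (6 + O)/(2*(5 + o))))
(N(1) + P(5, 4))**2 = (1 + 6*(5 + 5)*(5 + 4)/(18 + 3*5 + 2*(-2 + 3*4)*(5 + 4)))**2 = (1 + 6*10*9/(18 + 15 + 2*(-2 + 12)*9))**2 = (1 + 6*10*9/(18 + 15 + 2*10*9))**2 = (1 + 6*10*9/(18 + 15 + 180))**2 = (1 + 6*10*9/213)**2 = (1 + 6*(1/213)*10*9)**2 = (1 + 180/71)**2 = (251/71)**2 = 63001/5041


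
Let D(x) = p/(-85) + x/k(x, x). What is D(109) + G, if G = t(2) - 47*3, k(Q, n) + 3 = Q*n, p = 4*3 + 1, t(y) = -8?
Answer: -150580019/1009630 ≈ -149.14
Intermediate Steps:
p = 13 (p = 12 + 1 = 13)
k(Q, n) = -3 + Q*n
D(x) = -13/85 + x/(-3 + x**2) (D(x) = 13/(-85) + x/(-3 + x*x) = 13*(-1/85) + x/(-3 + x**2) = -13/85 + x/(-3 + x**2))
G = -149 (G = -8 - 47*3 = -8 - 141 = -149)
D(109) + G = (-13/85 + 109/(-3 + 109**2)) - 149 = (-13/85 + 109/(-3 + 11881)) - 149 = (-13/85 + 109/11878) - 149 = -145149/1009630 - 149 = -150580019/1009630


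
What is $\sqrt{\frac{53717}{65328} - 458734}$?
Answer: $\frac{i \sqrt{122359838185905}}{16332} \approx 677.3 i$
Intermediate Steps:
$\sqrt{\frac{53717}{65328} - 458734} = \sqrt{- \frac{29968121035}{65328}} = \frac{i \sqrt{122359838185905}}{16332}$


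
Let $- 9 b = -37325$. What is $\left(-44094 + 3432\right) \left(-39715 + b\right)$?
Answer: $1446256980$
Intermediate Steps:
$b = \frac{37325}{9}$ ($b = \left(- \frac{1}{9}\right) \left(-37325\right) = \frac{37325}{9} \approx 4147.2$)
$\left(-44094 + 3432\right) \left(-39715 + b\right) = \left(-44094 + 3432\right) \left(-39715 + \frac{37325}{9}\right) = \left(-40662\right) \left(- \frac{320110}{9}\right) = 1446256980$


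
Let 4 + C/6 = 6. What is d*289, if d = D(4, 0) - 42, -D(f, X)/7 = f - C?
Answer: 4046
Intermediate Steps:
C = 12 (C = -24 + 6*6 = -24 + 36 = 12)
D(f, X) = 84 - 7*f (D(f, X) = -7*(f - 1*12) = -7*(f - 12) = -7*(-12 + f) = 84 - 7*f)
d = 14 (d = (84 - 7*4) - 42 = (84 - 28) - 42 = 56 - 42 = 14)
d*289 = 14*289 = 4046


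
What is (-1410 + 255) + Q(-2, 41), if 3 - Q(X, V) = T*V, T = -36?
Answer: 324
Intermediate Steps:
Q(X, V) = 3 + 36*V (Q(X, V) = 3 - (-36)*V = 3 + 36*V)
(-1410 + 255) + Q(-2, 41) = (-1410 + 255) + (3 + 36*41) = -1155 + (3 + 1476) = -1155 + 1479 = 324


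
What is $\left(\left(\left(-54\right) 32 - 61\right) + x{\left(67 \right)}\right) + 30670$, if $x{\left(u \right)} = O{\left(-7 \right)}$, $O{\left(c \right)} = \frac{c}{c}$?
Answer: $28882$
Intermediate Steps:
$O{\left(c \right)} = 1$
$x{\left(u \right)} = 1$
$\left(\left(\left(-54\right) 32 - 61\right) + x{\left(67 \right)}\right) + 30670 = \left(\left(\left(-54\right) 32 - 61\right) + 1\right) + 30670 = \left(\left(-1728 - 61\right) + 1\right) + 30670 = \left(-1789 + 1\right) + 30670 = -1788 + 30670 = 28882$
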